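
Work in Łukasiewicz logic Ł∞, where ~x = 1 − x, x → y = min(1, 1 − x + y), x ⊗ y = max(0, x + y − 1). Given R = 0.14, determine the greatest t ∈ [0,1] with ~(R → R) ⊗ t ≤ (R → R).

R → R = min(1, 1 − 0.14 + 0.14) = min(1, 1.00) = 1.00
~(R → R) = 1 − 1.00 = 0.00
So the left factor is ~(R → R) = 0.00.
So the right-hand bound is R → R = 1.00.
The residuum of the Łukasiewicz t-norm gives the supremum: min(1, 1 − 0.00 + 1.00).
1 − 0.00 + 1.00 = 2.00, so t = min(1, 2.00) = 1.00.
Check: 0.00 ⊗ 1.00 = max(0, 0.00) = 0.00 ≤ 1.00.

1.00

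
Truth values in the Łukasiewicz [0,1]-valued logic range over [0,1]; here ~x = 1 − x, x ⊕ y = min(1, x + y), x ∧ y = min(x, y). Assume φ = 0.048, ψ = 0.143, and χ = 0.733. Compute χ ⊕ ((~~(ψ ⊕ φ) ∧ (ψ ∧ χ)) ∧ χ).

0.876

ψ ⊕ φ = min(1, 0.143 + 0.048) = min(1, 0.191) = 0.191
~(ψ ⊕ φ) = 1 − 0.191 = 0.809
~~(ψ ⊕ φ) = 1 − 0.809 = 0.191
ψ ∧ χ = min(0.143, 0.733) = 0.143
~~(ψ ⊕ φ) ∧ (ψ ∧ χ) = min(0.191, 0.143) = 0.143
(~~(ψ ⊕ φ) ∧ (ψ ∧ χ)) ∧ χ = min(0.143, 0.733) = 0.143
χ ⊕ ((~~(ψ ⊕ φ) ∧ (ψ ∧ χ)) ∧ χ) = min(1, 0.733 + 0.143) = min(1, 0.876) = 0.876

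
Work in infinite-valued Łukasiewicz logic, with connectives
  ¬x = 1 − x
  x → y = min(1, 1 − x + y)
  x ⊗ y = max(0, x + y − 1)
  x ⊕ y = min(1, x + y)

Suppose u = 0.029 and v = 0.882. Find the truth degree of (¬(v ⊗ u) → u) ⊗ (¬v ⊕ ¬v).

v ⊗ u = max(0, 0.882 + 0.029 − 1) = max(0, -0.089) = 0.000
¬(v ⊗ u) = 1 − 0.000 = 1.000
¬(v ⊗ u) → u = min(1, 1 − 1.000 + 0.029) = min(1, 0.029) = 0.029
¬v = 1 − 0.882 = 0.118
¬v ⊕ ¬v = min(1, 0.118 + 0.118) = min(1, 0.236) = 0.236
(¬(v ⊗ u) → u) ⊗ (¬v ⊕ ¬v) = max(0, 0.029 + 0.236 − 1) = max(0, -0.735) = 0.000

0.000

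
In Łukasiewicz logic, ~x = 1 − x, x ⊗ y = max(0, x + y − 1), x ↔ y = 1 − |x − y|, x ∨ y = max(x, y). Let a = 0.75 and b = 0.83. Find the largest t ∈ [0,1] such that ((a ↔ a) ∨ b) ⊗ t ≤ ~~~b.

a ↔ a = 1 − |0.75 − 0.75| = 1 − 0.00 = 1.00
(a ↔ a) ∨ b = max(1.00, 0.83) = 1.00
So the left factor is (a ↔ a) ∨ b = 1.00.
~b = 1 − 0.83 = 0.17
~~b = 1 − 0.17 = 0.83
~~~b = 1 − 0.83 = 0.17
So the right-hand bound is ~~~b = 0.17.
The residuum of the Łukasiewicz t-norm gives the supremum: min(1, 1 − 1.00 + 0.17).
1 − 1.00 + 0.17 = 0.17, so t = min(1, 0.17) = 0.17.
Check: 1.00 ⊗ 0.17 = max(0, 0.17) = 0.17 ≤ 0.17.

0.17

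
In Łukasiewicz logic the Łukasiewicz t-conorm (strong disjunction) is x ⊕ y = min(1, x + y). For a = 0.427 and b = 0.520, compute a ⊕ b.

0.947

a ⊕ b = min(1, 0.427 + 0.520) = min(1, 0.947) = 0.947
For comparison, the Gödel t-conorm max(x, y) would give 0.520.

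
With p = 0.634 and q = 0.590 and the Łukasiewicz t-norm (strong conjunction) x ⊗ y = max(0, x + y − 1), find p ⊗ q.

p ⊗ q = max(0, 0.634 + 0.590 − 1) = max(0, 0.224) = 0.224
For comparison, the Gödel (minimum) t-norm min(x, y) would give 0.590.

0.224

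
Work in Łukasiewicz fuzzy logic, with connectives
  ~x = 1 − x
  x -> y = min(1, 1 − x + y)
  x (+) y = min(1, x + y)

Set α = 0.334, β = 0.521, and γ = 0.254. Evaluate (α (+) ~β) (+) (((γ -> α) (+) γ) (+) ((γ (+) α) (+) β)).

~β = 1 − 0.521 = 0.479
α (+) ~β = min(1, 0.334 + 0.479) = min(1, 0.813) = 0.813
γ -> α = min(1, 1 − 0.254 + 0.334) = min(1, 1.080) = 1.000
(γ -> α) (+) γ = min(1, 1.000 + 0.254) = min(1, 1.254) = 1.000
γ (+) α = min(1, 0.254 + 0.334) = min(1, 0.588) = 0.588
(γ (+) α) (+) β = min(1, 0.588 + 0.521) = min(1, 1.109) = 1.000
((γ -> α) (+) γ) (+) ((γ (+) α) (+) β) = min(1, 1.000 + 1.000) = min(1, 2.000) = 1.000
(α (+) ~β) (+) (((γ -> α) (+) γ) (+) ((γ (+) α) (+) β)) = min(1, 0.813 + 1.000) = min(1, 1.813) = 1.000

1.000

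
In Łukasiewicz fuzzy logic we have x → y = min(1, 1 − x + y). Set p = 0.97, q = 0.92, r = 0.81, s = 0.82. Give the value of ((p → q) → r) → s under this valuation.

0.96

p → q = min(1, 1 − 0.97 + 0.92) = min(1, 0.95) = 0.95
(p → q) → r = min(1, 1 − 0.95 + 0.81) = min(1, 0.86) = 0.86
((p → q) → r) → s = min(1, 1 − 0.86 + 0.82) = min(1, 0.96) = 0.96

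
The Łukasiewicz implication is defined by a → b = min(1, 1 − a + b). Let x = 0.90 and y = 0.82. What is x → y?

x → y = min(1, 1 − 0.90 + 0.82) = min(1, 0.92) = 0.92
For comparison, the Gödel implication (1 if a ≤ b else b) would give 0.82.

0.92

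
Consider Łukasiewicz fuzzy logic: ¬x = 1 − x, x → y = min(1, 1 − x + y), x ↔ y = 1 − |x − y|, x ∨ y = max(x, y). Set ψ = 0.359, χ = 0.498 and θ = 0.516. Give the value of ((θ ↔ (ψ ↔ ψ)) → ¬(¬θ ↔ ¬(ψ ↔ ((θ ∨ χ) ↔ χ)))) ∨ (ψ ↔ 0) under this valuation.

ψ ↔ ψ = 1 − |0.359 − 0.359| = 1 − 0.000 = 1.000
θ ↔ (ψ ↔ ψ) = 1 − |0.516 − 1.000| = 1 − 0.484 = 0.516
¬θ = 1 − 0.516 = 0.484
θ ∨ χ = max(0.516, 0.498) = 0.516
(θ ∨ χ) ↔ χ = 1 − |0.516 − 0.498| = 1 − 0.018 = 0.982
ψ ↔ ((θ ∨ χ) ↔ χ) = 1 − |0.359 − 0.982| = 1 − 0.623 = 0.377
¬(ψ ↔ ((θ ∨ χ) ↔ χ)) = 1 − 0.377 = 0.623
¬θ ↔ ¬(ψ ↔ ((θ ∨ χ) ↔ χ)) = 1 − |0.484 − 0.623| = 1 − 0.139 = 0.861
¬(¬θ ↔ ¬(ψ ↔ ((θ ∨ χ) ↔ χ))) = 1 − 0.861 = 0.139
(θ ↔ (ψ ↔ ψ)) → ¬(¬θ ↔ ¬(ψ ↔ ((θ ∨ χ) ↔ χ))) = min(1, 1 − 0.516 + 0.139) = min(1, 0.623) = 0.623
ψ ↔ 0 = 1 − |0.359 − 0.000| = 1 − 0.359 = 0.641
((θ ↔ (ψ ↔ ψ)) → ¬(¬θ ↔ ¬(ψ ↔ ((θ ∨ χ) ↔ χ)))) ∨ (ψ ↔ 0) = max(0.623, 0.641) = 0.641

0.641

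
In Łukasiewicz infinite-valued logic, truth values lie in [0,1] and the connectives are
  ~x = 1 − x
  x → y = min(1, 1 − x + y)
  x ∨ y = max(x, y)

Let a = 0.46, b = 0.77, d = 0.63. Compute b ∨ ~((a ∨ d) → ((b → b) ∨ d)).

a ∨ d = max(0.46, 0.63) = 0.63
b → b = min(1, 1 − 0.77 + 0.77) = min(1, 1.00) = 1.00
(b → b) ∨ d = max(1.00, 0.63) = 1.00
(a ∨ d) → ((b → b) ∨ d) = min(1, 1 − 0.63 + 1.00) = min(1, 1.37) = 1.00
~((a ∨ d) → ((b → b) ∨ d)) = 1 − 1.00 = 0.00
b ∨ ~((a ∨ d) → ((b → b) ∨ d)) = max(0.77, 0.00) = 0.77

0.77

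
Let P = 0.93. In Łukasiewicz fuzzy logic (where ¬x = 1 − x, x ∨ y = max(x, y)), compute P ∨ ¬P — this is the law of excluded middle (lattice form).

¬P = 1 − 0.93 = 0.07
P ∨ ¬P = max(0.93, 0.07) = 0.93
(The value 0.93 < 1 shows this instance is not satisfied; not a Ł∞-tautology — its value is max(a, 1−a).)

0.93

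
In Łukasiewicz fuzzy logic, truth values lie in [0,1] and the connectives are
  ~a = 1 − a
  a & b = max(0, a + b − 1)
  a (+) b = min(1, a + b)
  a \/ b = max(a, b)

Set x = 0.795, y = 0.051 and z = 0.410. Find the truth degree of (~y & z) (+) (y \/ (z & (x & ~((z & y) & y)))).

0.564

~y = 1 − 0.051 = 0.949
~y & z = max(0, 0.949 + 0.410 − 1) = max(0, 0.359) = 0.359
z & y = max(0, 0.410 + 0.051 − 1) = max(0, -0.539) = 0.000
(z & y) & y = max(0, 0.000 + 0.051 − 1) = max(0, -0.949) = 0.000
~((z & y) & y) = 1 − 0.000 = 1.000
x & ~((z & y) & y) = max(0, 0.795 + 1.000 − 1) = max(0, 0.795) = 0.795
z & (x & ~((z & y) & y)) = max(0, 0.410 + 0.795 − 1) = max(0, 0.205) = 0.205
y \/ (z & (x & ~((z & y) & y))) = max(0.051, 0.205) = 0.205
(~y & z) (+) (y \/ (z & (x & ~((z & y) & y)))) = min(1, 0.359 + 0.205) = min(1, 0.564) = 0.564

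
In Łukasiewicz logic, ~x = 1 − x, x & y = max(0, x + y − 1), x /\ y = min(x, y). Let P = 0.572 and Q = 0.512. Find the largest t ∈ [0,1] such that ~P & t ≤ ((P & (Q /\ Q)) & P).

~P = 1 − 0.572 = 0.428
So the left factor is ~P = 0.428.
Q /\ Q = min(0.512, 0.512) = 0.512
P & (Q /\ Q) = max(0, 0.572 + 0.512 − 1) = max(0, 0.084) = 0.084
(P & (Q /\ Q)) & P = max(0, 0.084 + 0.572 − 1) = max(0, -0.344) = 0.000
So the right-hand bound is (P & (Q /\ Q)) & P = 0.000.
The residuum of the Łukasiewicz t-norm gives the supremum: min(1, 1 − 0.428 + 0.000).
1 − 0.428 + 0.000 = 0.572, so t = min(1, 0.572) = 0.572.
Check: 0.428 & 0.572 = max(0, 0.000) = 0.000 ≤ 0.000.

0.572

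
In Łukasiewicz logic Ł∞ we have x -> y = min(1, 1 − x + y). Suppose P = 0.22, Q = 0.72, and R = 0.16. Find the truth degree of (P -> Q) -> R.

P -> Q = min(1, 1 − 0.22 + 0.72) = min(1, 1.50) = 1.00
(P -> Q) -> R = min(1, 1 − 1.00 + 0.16) = min(1, 0.16) = 0.16

0.16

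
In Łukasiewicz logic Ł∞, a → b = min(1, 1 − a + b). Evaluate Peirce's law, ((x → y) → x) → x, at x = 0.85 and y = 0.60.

0.85

x → y = min(1, 1 − 0.85 + 0.60) = min(1, 0.75) = 0.75
(x → y) → x = min(1, 1 − 0.75 + 0.85) = min(1, 1.10) = 1.00
((x → y) → x) → x = min(1, 1 − 1.00 + 0.85) = min(1, 0.85) = 0.85
(The value 0.85 < 1 shows this instance is not satisfied; not a Ł∞-tautology in general.)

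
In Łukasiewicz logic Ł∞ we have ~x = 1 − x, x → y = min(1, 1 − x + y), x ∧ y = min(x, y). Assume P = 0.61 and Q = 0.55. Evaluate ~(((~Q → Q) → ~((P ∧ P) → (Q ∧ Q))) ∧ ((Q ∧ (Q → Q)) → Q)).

~Q = 1 − 0.55 = 0.45
~Q → Q = min(1, 1 − 0.45 + 0.55) = min(1, 1.10) = 1.00
P ∧ P = min(0.61, 0.61) = 0.61
Q ∧ Q = min(0.55, 0.55) = 0.55
(P ∧ P) → (Q ∧ Q) = min(1, 1 − 0.61 + 0.55) = min(1, 0.94) = 0.94
~((P ∧ P) → (Q ∧ Q)) = 1 − 0.94 = 0.06
(~Q → Q) → ~((P ∧ P) → (Q ∧ Q)) = min(1, 1 − 1.00 + 0.06) = min(1, 0.06) = 0.06
Q → Q = min(1, 1 − 0.55 + 0.55) = min(1, 1.00) = 1.00
Q ∧ (Q → Q) = min(0.55, 1.00) = 0.55
(Q ∧ (Q → Q)) → Q = min(1, 1 − 0.55 + 0.55) = min(1, 1.00) = 1.00
((~Q → Q) → ~((P ∧ P) → (Q ∧ Q))) ∧ ((Q ∧ (Q → Q)) → Q) = min(0.06, 1.00) = 0.06
~(((~Q → Q) → ~((P ∧ P) → (Q ∧ Q))) ∧ ((Q ∧ (Q → Q)) → Q)) = 1 − 0.06 = 0.94

0.94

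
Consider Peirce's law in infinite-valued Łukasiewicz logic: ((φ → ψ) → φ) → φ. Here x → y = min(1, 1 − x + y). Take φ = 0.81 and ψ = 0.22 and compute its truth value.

φ → ψ = min(1, 1 − 0.81 + 0.22) = min(1, 0.41) = 0.41
(φ → ψ) → φ = min(1, 1 − 0.41 + 0.81) = min(1, 1.40) = 1.00
((φ → ψ) → φ) → φ = min(1, 1 − 1.00 + 0.81) = min(1, 0.81) = 0.81
(The value 0.81 < 1 shows this instance is not satisfied; not a Ł∞-tautology in general.)

0.81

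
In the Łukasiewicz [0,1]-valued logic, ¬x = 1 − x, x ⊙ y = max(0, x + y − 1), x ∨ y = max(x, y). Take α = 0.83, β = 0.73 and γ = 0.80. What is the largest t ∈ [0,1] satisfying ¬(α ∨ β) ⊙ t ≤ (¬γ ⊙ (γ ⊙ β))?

0.83

α ∨ β = max(0.83, 0.73) = 0.83
¬(α ∨ β) = 1 − 0.83 = 0.17
So the left factor is ¬(α ∨ β) = 0.17.
¬γ = 1 − 0.80 = 0.20
γ ⊙ β = max(0, 0.80 + 0.73 − 1) = max(0, 0.53) = 0.53
¬γ ⊙ (γ ⊙ β) = max(0, 0.20 + 0.53 − 1) = max(0, -0.27) = 0.00
So the right-hand bound is ¬γ ⊙ (γ ⊙ β) = 0.00.
The residuum of the Łukasiewicz t-norm gives the supremum: min(1, 1 − 0.17 + 0.00).
1 − 0.17 + 0.00 = 0.83, so t = min(1, 0.83) = 0.83.
Check: 0.17 ⊙ 0.83 = max(0, 0.00) = 0.00 ≤ 0.00.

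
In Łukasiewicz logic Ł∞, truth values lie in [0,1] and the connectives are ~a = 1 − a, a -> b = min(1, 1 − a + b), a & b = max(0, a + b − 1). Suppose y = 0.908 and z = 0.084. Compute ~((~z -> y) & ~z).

0.092

~z = 1 − 0.084 = 0.916
~z -> y = min(1, 1 − 0.916 + 0.908) = min(1, 0.992) = 0.992
(~z -> y) & ~z = max(0, 0.992 + 0.916 − 1) = max(0, 0.908) = 0.908
~((~z -> y) & ~z) = 1 − 0.908 = 0.092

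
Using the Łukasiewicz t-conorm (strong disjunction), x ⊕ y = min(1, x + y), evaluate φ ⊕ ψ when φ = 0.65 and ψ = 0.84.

φ ⊕ ψ = min(1, 0.65 + 0.84) = min(1, 1.49) = 1.00
For comparison, the Gödel t-conorm max(x, y) would give 0.84.

1.00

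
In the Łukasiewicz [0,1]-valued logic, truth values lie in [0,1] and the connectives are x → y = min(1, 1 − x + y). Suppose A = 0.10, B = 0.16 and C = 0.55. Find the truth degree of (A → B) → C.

A → B = min(1, 1 − 0.10 + 0.16) = min(1, 1.06) = 1.00
(A → B) → C = min(1, 1 − 1.00 + 0.55) = min(1, 0.55) = 0.55

0.55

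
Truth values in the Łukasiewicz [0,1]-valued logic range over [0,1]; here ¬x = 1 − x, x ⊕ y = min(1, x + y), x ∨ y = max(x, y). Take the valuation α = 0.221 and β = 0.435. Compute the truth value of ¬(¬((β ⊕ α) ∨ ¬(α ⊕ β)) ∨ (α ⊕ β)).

β ⊕ α = min(1, 0.435 + 0.221) = min(1, 0.656) = 0.656
α ⊕ β = min(1, 0.221 + 0.435) = min(1, 0.656) = 0.656
¬(α ⊕ β) = 1 − 0.656 = 0.344
(β ⊕ α) ∨ ¬(α ⊕ β) = max(0.656, 0.344) = 0.656
¬((β ⊕ α) ∨ ¬(α ⊕ β)) = 1 − 0.656 = 0.344
¬((β ⊕ α) ∨ ¬(α ⊕ β)) ∨ (α ⊕ β) = max(0.344, 0.656) = 0.656
¬(¬((β ⊕ α) ∨ ¬(α ⊕ β)) ∨ (α ⊕ β)) = 1 − 0.656 = 0.344

0.344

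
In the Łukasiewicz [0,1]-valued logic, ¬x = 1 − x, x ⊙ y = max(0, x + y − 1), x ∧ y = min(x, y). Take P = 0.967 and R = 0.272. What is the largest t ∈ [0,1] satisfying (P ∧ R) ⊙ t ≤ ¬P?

0.761

P ∧ R = min(0.967, 0.272) = 0.272
So the left factor is P ∧ R = 0.272.
¬P = 1 − 0.967 = 0.033
So the right-hand bound is ¬P = 0.033.
The residuum of the Łukasiewicz t-norm gives the supremum: min(1, 1 − 0.272 + 0.033).
1 − 0.272 + 0.033 = 0.761, so t = min(1, 0.761) = 0.761.
Check: 0.272 ⊙ 0.761 = max(0, 0.033) = 0.033 ≤ 0.033.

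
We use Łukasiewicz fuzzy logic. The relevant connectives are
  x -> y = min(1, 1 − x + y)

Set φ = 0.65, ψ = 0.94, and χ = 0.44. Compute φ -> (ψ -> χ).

0.85

ψ -> χ = min(1, 1 − 0.94 + 0.44) = min(1, 0.50) = 0.50
φ -> (ψ -> χ) = min(1, 1 − 0.65 + 0.50) = min(1, 0.85) = 0.85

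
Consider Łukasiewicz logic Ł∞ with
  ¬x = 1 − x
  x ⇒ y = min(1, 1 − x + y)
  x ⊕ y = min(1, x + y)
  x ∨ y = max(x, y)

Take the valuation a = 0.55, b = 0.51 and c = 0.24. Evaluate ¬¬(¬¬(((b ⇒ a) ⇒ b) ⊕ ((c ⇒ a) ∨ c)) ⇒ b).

b ⇒ a = min(1, 1 − 0.51 + 0.55) = min(1, 1.04) = 1.00
(b ⇒ a) ⇒ b = min(1, 1 − 1.00 + 0.51) = min(1, 0.51) = 0.51
c ⇒ a = min(1, 1 − 0.24 + 0.55) = min(1, 1.31) = 1.00
(c ⇒ a) ∨ c = max(1.00, 0.24) = 1.00
((b ⇒ a) ⇒ b) ⊕ ((c ⇒ a) ∨ c) = min(1, 0.51 + 1.00) = min(1, 1.51) = 1.00
¬(((b ⇒ a) ⇒ b) ⊕ ((c ⇒ a) ∨ c)) = 1 − 1.00 = 0.00
¬¬(((b ⇒ a) ⇒ b) ⊕ ((c ⇒ a) ∨ c)) = 1 − 0.00 = 1.00
¬¬(((b ⇒ a) ⇒ b) ⊕ ((c ⇒ a) ∨ c)) ⇒ b = min(1, 1 − 1.00 + 0.51) = min(1, 0.51) = 0.51
¬(¬¬(((b ⇒ a) ⇒ b) ⊕ ((c ⇒ a) ∨ c)) ⇒ b) = 1 − 0.51 = 0.49
¬¬(¬¬(((b ⇒ a) ⇒ b) ⊕ ((c ⇒ a) ∨ c)) ⇒ b) = 1 − 0.49 = 0.51

0.51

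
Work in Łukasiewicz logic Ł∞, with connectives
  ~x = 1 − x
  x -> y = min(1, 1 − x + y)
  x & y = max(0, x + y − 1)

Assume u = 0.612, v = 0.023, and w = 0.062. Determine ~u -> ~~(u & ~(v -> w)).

0.612

~u = 1 − 0.612 = 0.388
v -> w = min(1, 1 − 0.023 + 0.062) = min(1, 1.039) = 1.000
~(v -> w) = 1 − 1.000 = 0.000
u & ~(v -> w) = max(0, 0.612 + 0.000 − 1) = max(0, -0.388) = 0.000
~(u & ~(v -> w)) = 1 − 0.000 = 1.000
~~(u & ~(v -> w)) = 1 − 1.000 = 0.000
~u -> ~~(u & ~(v -> w)) = min(1, 1 − 0.388 + 0.000) = min(1, 0.612) = 0.612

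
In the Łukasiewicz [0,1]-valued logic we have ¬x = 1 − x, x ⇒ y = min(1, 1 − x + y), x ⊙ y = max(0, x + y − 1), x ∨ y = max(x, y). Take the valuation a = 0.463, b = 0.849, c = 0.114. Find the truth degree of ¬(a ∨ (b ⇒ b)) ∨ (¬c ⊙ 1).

b ⇒ b = min(1, 1 − 0.849 + 0.849) = min(1, 1.000) = 1.000
a ∨ (b ⇒ b) = max(0.463, 1.000) = 1.000
¬(a ∨ (b ⇒ b)) = 1 − 1.000 = 0.000
¬c = 1 − 0.114 = 0.886
¬c ⊙ 1 = max(0, 0.886 + 1.000 − 1) = max(0, 0.886) = 0.886
¬(a ∨ (b ⇒ b)) ∨ (¬c ⊙ 1) = max(0.000, 0.886) = 0.886

0.886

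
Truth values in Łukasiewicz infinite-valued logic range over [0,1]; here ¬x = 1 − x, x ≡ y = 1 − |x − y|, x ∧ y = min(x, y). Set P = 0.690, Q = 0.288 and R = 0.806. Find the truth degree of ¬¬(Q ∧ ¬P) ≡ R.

¬P = 1 − 0.690 = 0.310
Q ∧ ¬P = min(0.288, 0.310) = 0.288
¬(Q ∧ ¬P) = 1 − 0.288 = 0.712
¬¬(Q ∧ ¬P) = 1 − 0.712 = 0.288
¬¬(Q ∧ ¬P) ≡ R = 1 − |0.288 − 0.806| = 1 − 0.518 = 0.482

0.482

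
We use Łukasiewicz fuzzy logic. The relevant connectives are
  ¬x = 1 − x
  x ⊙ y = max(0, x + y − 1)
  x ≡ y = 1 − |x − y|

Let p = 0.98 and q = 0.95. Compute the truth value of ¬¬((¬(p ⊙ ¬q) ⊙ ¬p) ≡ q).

0.05

¬q = 1 − 0.95 = 0.05
p ⊙ ¬q = max(0, 0.98 + 0.05 − 1) = max(0, 0.03) = 0.03
¬(p ⊙ ¬q) = 1 − 0.03 = 0.97
¬p = 1 − 0.98 = 0.02
¬(p ⊙ ¬q) ⊙ ¬p = max(0, 0.97 + 0.02 − 1) = max(0, -0.01) = 0.00
(¬(p ⊙ ¬q) ⊙ ¬p) ≡ q = 1 − |0.00 − 0.95| = 1 − 0.95 = 0.05
¬((¬(p ⊙ ¬q) ⊙ ¬p) ≡ q) = 1 − 0.05 = 0.95
¬¬((¬(p ⊙ ¬q) ⊙ ¬p) ≡ q) = 1 − 0.95 = 0.05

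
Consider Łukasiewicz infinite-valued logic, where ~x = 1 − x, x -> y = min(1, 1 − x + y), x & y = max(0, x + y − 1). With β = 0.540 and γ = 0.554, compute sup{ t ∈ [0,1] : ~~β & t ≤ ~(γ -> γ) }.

0.460

~β = 1 − 0.540 = 0.460
~~β = 1 − 0.460 = 0.540
So the left factor is ~~β = 0.540.
γ -> γ = min(1, 1 − 0.554 + 0.554) = min(1, 1.000) = 1.000
~(γ -> γ) = 1 − 1.000 = 0.000
So the right-hand bound is ~(γ -> γ) = 0.000.
The residuum of the Łukasiewicz t-norm gives the supremum: min(1, 1 − 0.540 + 0.000).
1 − 0.540 + 0.000 = 0.460, so t = min(1, 0.460) = 0.460.
Check: 0.540 & 0.460 = max(0, 0.000) = 0.000 ≤ 0.000.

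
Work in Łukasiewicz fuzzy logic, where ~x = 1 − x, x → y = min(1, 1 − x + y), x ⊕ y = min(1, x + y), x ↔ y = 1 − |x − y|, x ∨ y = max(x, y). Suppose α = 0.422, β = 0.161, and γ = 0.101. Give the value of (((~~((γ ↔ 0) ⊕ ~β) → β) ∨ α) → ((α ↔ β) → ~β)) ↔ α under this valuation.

γ ↔ 0 = 1 − |0.101 − 0.000| = 1 − 0.101 = 0.899
~β = 1 − 0.161 = 0.839
(γ ↔ 0) ⊕ ~β = min(1, 0.899 + 0.839) = min(1, 1.738) = 1.000
~((γ ↔ 0) ⊕ ~β) = 1 − 1.000 = 0.000
~~((γ ↔ 0) ⊕ ~β) = 1 − 0.000 = 1.000
~~((γ ↔ 0) ⊕ ~β) → β = min(1, 1 − 1.000 + 0.161) = min(1, 0.161) = 0.161
(~~((γ ↔ 0) ⊕ ~β) → β) ∨ α = max(0.161, 0.422) = 0.422
α ↔ β = 1 − |0.422 − 0.161| = 1 − 0.261 = 0.739
(α ↔ β) → ~β = min(1, 1 − 0.739 + 0.839) = min(1, 1.100) = 1.000
((~~((γ ↔ 0) ⊕ ~β) → β) ∨ α) → ((α ↔ β) → ~β) = min(1, 1 − 0.422 + 1.000) = min(1, 1.578) = 1.000
(((~~((γ ↔ 0) ⊕ ~β) → β) ∨ α) → ((α ↔ β) → ~β)) ↔ α = 1 − |1.000 − 0.422| = 1 − 0.578 = 0.422

0.422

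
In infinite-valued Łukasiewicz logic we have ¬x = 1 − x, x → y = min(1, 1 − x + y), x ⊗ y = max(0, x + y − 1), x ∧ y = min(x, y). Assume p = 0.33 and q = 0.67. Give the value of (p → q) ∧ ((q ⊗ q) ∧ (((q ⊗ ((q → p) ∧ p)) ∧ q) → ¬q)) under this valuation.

0.34

p → q = min(1, 1 − 0.33 + 0.67) = min(1, 1.34) = 1.00
q ⊗ q = max(0, 0.67 + 0.67 − 1) = max(0, 0.34) = 0.34
q → p = min(1, 1 − 0.67 + 0.33) = min(1, 0.66) = 0.66
(q → p) ∧ p = min(0.66, 0.33) = 0.33
q ⊗ ((q → p) ∧ p) = max(0, 0.67 + 0.33 − 1) = max(0, 0.00) = 0.00
(q ⊗ ((q → p) ∧ p)) ∧ q = min(0.00, 0.67) = 0.00
¬q = 1 − 0.67 = 0.33
((q ⊗ ((q → p) ∧ p)) ∧ q) → ¬q = min(1, 1 − 0.00 + 0.33) = min(1, 1.33) = 1.00
(q ⊗ q) ∧ (((q ⊗ ((q → p) ∧ p)) ∧ q) → ¬q) = min(0.34, 1.00) = 0.34
(p → q) ∧ ((q ⊗ q) ∧ (((q ⊗ ((q → p) ∧ p)) ∧ q) → ¬q)) = min(1.00, 0.34) = 0.34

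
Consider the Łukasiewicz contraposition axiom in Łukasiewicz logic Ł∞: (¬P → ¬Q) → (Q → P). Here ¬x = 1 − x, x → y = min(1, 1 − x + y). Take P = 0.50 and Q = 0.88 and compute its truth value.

¬P = 1 − 0.50 = 0.50
¬Q = 1 − 0.88 = 0.12
¬P → ¬Q = min(1, 1 − 0.50 + 0.12) = min(1, 0.62) = 0.62
Q → P = min(1, 1 − 0.88 + 0.50) = min(1, 0.62) = 0.62
(¬P → ¬Q) → (Q → P) = min(1, 1 − 0.62 + 0.62) = min(1, 1.00) = 1.00
(As expected: an axiom of Ł∞, always 1.)

1.00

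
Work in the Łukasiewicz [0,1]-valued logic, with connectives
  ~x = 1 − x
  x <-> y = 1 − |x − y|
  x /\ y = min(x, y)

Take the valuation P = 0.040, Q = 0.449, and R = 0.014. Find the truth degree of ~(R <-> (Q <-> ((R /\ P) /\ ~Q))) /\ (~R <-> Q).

0.463

R /\ P = min(0.014, 0.040) = 0.014
~Q = 1 − 0.449 = 0.551
(R /\ P) /\ ~Q = min(0.014, 0.551) = 0.014
Q <-> ((R /\ P) /\ ~Q) = 1 − |0.449 − 0.014| = 1 − 0.435 = 0.565
R <-> (Q <-> ((R /\ P) /\ ~Q)) = 1 − |0.014 − 0.565| = 1 − 0.551 = 0.449
~(R <-> (Q <-> ((R /\ P) /\ ~Q))) = 1 − 0.449 = 0.551
~R = 1 − 0.014 = 0.986
~R <-> Q = 1 − |0.986 − 0.449| = 1 − 0.537 = 0.463
~(R <-> (Q <-> ((R /\ P) /\ ~Q))) /\ (~R <-> Q) = min(0.551, 0.463) = 0.463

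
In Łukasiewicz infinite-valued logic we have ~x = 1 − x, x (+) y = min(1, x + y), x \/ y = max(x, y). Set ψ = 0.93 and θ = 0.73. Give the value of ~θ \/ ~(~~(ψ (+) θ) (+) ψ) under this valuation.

0.27

~θ = 1 − 0.73 = 0.27
ψ (+) θ = min(1, 0.93 + 0.73) = min(1, 1.66) = 1.00
~(ψ (+) θ) = 1 − 1.00 = 0.00
~~(ψ (+) θ) = 1 − 0.00 = 1.00
~~(ψ (+) θ) (+) ψ = min(1, 1.00 + 0.93) = min(1, 1.93) = 1.00
~(~~(ψ (+) θ) (+) ψ) = 1 − 1.00 = 0.00
~θ \/ ~(~~(ψ (+) θ) (+) ψ) = max(0.27, 0.00) = 0.27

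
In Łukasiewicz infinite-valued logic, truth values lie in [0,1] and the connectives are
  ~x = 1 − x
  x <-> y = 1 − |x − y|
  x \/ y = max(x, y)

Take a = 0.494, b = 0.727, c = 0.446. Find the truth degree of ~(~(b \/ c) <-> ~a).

0.233

b \/ c = max(0.727, 0.446) = 0.727
~(b \/ c) = 1 − 0.727 = 0.273
~a = 1 − 0.494 = 0.506
~(b \/ c) <-> ~a = 1 − |0.273 − 0.506| = 1 − 0.233 = 0.767
~(~(b \/ c) <-> ~a) = 1 − 0.767 = 0.233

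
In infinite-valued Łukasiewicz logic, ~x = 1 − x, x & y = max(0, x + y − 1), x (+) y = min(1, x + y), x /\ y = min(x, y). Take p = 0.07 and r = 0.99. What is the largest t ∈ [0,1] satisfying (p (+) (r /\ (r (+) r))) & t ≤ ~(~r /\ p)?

0.99

r (+) r = min(1, 0.99 + 0.99) = min(1, 1.98) = 1.00
r /\ (r (+) r) = min(0.99, 1.00) = 0.99
p (+) (r /\ (r (+) r)) = min(1, 0.07 + 0.99) = min(1, 1.06) = 1.00
So the left factor is p (+) (r /\ (r (+) r)) = 1.00.
~r = 1 − 0.99 = 0.01
~r /\ p = min(0.01, 0.07) = 0.01
~(~r /\ p) = 1 − 0.01 = 0.99
So the right-hand bound is ~(~r /\ p) = 0.99.
The residuum of the Łukasiewicz t-norm gives the supremum: min(1, 1 − 1.00 + 0.99).
1 − 1.00 + 0.99 = 0.99, so t = min(1, 0.99) = 0.99.
Check: 1.00 & 0.99 = max(0, 0.99) = 0.99 ≤ 0.99.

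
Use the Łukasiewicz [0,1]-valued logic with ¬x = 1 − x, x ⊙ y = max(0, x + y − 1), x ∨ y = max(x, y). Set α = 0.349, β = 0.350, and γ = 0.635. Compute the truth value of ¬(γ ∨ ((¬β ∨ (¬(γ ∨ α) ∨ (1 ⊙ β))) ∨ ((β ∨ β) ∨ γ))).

¬β = 1 − 0.350 = 0.650
γ ∨ α = max(0.635, 0.349) = 0.635
¬(γ ∨ α) = 1 − 0.635 = 0.365
1 ⊙ β = max(0, 1.000 + 0.350 − 1) = max(0, 0.350) = 0.350
¬(γ ∨ α) ∨ (1 ⊙ β) = max(0.365, 0.350) = 0.365
¬β ∨ (¬(γ ∨ α) ∨ (1 ⊙ β)) = max(0.650, 0.365) = 0.650
β ∨ β = max(0.350, 0.350) = 0.350
(β ∨ β) ∨ γ = max(0.350, 0.635) = 0.635
(¬β ∨ (¬(γ ∨ α) ∨ (1 ⊙ β))) ∨ ((β ∨ β) ∨ γ) = max(0.650, 0.635) = 0.650
γ ∨ ((¬β ∨ (¬(γ ∨ α) ∨ (1 ⊙ β))) ∨ ((β ∨ β) ∨ γ)) = max(0.635, 0.650) = 0.650
¬(γ ∨ ((¬β ∨ (¬(γ ∨ α) ∨ (1 ⊙ β))) ∨ ((β ∨ β) ∨ γ))) = 1 − 0.650 = 0.350

0.350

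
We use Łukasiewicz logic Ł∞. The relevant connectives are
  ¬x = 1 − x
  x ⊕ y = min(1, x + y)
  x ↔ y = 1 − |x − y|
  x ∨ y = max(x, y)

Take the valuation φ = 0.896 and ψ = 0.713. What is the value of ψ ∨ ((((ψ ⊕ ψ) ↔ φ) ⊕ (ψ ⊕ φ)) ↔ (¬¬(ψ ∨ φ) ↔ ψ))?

0.817

ψ ⊕ ψ = min(1, 0.713 + 0.713) = min(1, 1.426) = 1.000
(ψ ⊕ ψ) ↔ φ = 1 − |1.000 − 0.896| = 1 − 0.104 = 0.896
ψ ⊕ φ = min(1, 0.713 + 0.896) = min(1, 1.609) = 1.000
((ψ ⊕ ψ) ↔ φ) ⊕ (ψ ⊕ φ) = min(1, 0.896 + 1.000) = min(1, 1.896) = 1.000
ψ ∨ φ = max(0.713, 0.896) = 0.896
¬(ψ ∨ φ) = 1 − 0.896 = 0.104
¬¬(ψ ∨ φ) = 1 − 0.104 = 0.896
¬¬(ψ ∨ φ) ↔ ψ = 1 − |0.896 − 0.713| = 1 − 0.183 = 0.817
(((ψ ⊕ ψ) ↔ φ) ⊕ (ψ ⊕ φ)) ↔ (¬¬(ψ ∨ φ) ↔ ψ) = 1 − |1.000 − 0.817| = 1 − 0.183 = 0.817
ψ ∨ ((((ψ ⊕ ψ) ↔ φ) ⊕ (ψ ⊕ φ)) ↔ (¬¬(ψ ∨ φ) ↔ ψ)) = max(0.713, 0.817) = 0.817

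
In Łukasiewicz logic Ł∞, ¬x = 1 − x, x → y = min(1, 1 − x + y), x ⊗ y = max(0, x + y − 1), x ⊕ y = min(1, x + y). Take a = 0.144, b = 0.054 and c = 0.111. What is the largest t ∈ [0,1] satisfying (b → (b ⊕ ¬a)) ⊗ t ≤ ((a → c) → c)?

¬a = 1 − 0.144 = 0.856
b ⊕ ¬a = min(1, 0.054 + 0.856) = min(1, 0.910) = 0.910
b → (b ⊕ ¬a) = min(1, 1 − 0.054 + 0.910) = min(1, 1.856) = 1.000
So the left factor is b → (b ⊕ ¬a) = 1.000.
a → c = min(1, 1 − 0.144 + 0.111) = min(1, 0.967) = 0.967
(a → c) → c = min(1, 1 − 0.967 + 0.111) = min(1, 0.144) = 0.144
So the right-hand bound is (a → c) → c = 0.144.
The residuum of the Łukasiewicz t-norm gives the supremum: min(1, 1 − 1.000 + 0.144).
1 − 1.000 + 0.144 = 0.144, so t = min(1, 0.144) = 0.144.
Check: 1.000 ⊗ 0.144 = max(0, 0.144) = 0.144 ≤ 0.144.

0.144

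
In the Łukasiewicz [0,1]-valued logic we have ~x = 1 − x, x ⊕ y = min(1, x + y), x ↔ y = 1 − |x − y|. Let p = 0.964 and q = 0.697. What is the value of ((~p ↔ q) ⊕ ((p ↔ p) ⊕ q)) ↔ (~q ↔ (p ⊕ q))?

0.303

~p = 1 − 0.964 = 0.036
~p ↔ q = 1 − |0.036 − 0.697| = 1 − 0.661 = 0.339
p ↔ p = 1 − |0.964 − 0.964| = 1 − 0.000 = 1.000
(p ↔ p) ⊕ q = min(1, 1.000 + 0.697) = min(1, 1.697) = 1.000
(~p ↔ q) ⊕ ((p ↔ p) ⊕ q) = min(1, 0.339 + 1.000) = min(1, 1.339) = 1.000
~q = 1 − 0.697 = 0.303
p ⊕ q = min(1, 0.964 + 0.697) = min(1, 1.661) = 1.000
~q ↔ (p ⊕ q) = 1 − |0.303 − 1.000| = 1 − 0.697 = 0.303
((~p ↔ q) ⊕ ((p ↔ p) ⊕ q)) ↔ (~q ↔ (p ⊕ q)) = 1 − |1.000 − 0.303| = 1 − 0.697 = 0.303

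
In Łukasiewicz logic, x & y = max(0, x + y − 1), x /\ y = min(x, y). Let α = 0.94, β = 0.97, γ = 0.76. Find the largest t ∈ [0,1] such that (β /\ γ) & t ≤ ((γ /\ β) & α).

0.94

β /\ γ = min(0.97, 0.76) = 0.76
So the left factor is β /\ γ = 0.76.
γ /\ β = min(0.76, 0.97) = 0.76
(γ /\ β) & α = max(0, 0.76 + 0.94 − 1) = max(0, 0.70) = 0.70
So the right-hand bound is (γ /\ β) & α = 0.70.
The residuum of the Łukasiewicz t-norm gives the supremum: min(1, 1 − 0.76 + 0.70).
1 − 0.76 + 0.70 = 0.94, so t = min(1, 0.94) = 0.94.
Check: 0.76 & 0.94 = max(0, 0.70) = 0.70 ≤ 0.70.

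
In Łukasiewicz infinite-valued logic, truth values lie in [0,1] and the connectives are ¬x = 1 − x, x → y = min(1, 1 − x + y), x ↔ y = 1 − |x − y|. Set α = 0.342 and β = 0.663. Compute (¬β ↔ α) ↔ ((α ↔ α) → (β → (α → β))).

0.995

¬β = 1 − 0.663 = 0.337
¬β ↔ α = 1 − |0.337 − 0.342| = 1 − 0.005 = 0.995
α ↔ α = 1 − |0.342 − 0.342| = 1 − 0.000 = 1.000
α → β = min(1, 1 − 0.342 + 0.663) = min(1, 1.321) = 1.000
β → (α → β) = min(1, 1 − 0.663 + 1.000) = min(1, 1.337) = 1.000
(α ↔ α) → (β → (α → β)) = min(1, 1 − 1.000 + 1.000) = min(1, 1.000) = 1.000
(¬β ↔ α) ↔ ((α ↔ α) → (β → (α → β))) = 1 − |0.995 − 1.000| = 1 − 0.005 = 0.995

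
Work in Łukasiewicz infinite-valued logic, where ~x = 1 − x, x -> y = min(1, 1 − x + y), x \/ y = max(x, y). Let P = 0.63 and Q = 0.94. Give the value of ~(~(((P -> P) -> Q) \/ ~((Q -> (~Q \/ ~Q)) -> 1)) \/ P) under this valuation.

P -> P = min(1, 1 − 0.63 + 0.63) = min(1, 1.00) = 1.00
(P -> P) -> Q = min(1, 1 − 1.00 + 0.94) = min(1, 0.94) = 0.94
~Q = 1 − 0.94 = 0.06
~Q \/ ~Q = max(0.06, 0.06) = 0.06
Q -> (~Q \/ ~Q) = min(1, 1 − 0.94 + 0.06) = min(1, 0.12) = 0.12
(Q -> (~Q \/ ~Q)) -> 1 = min(1, 1 − 0.12 + 1.00) = min(1, 1.88) = 1.00
~((Q -> (~Q \/ ~Q)) -> 1) = 1 − 1.00 = 0.00
((P -> P) -> Q) \/ ~((Q -> (~Q \/ ~Q)) -> 1) = max(0.94, 0.00) = 0.94
~(((P -> P) -> Q) \/ ~((Q -> (~Q \/ ~Q)) -> 1)) = 1 − 0.94 = 0.06
~(((P -> P) -> Q) \/ ~((Q -> (~Q \/ ~Q)) -> 1)) \/ P = max(0.06, 0.63) = 0.63
~(~(((P -> P) -> Q) \/ ~((Q -> (~Q \/ ~Q)) -> 1)) \/ P) = 1 − 0.63 = 0.37

0.37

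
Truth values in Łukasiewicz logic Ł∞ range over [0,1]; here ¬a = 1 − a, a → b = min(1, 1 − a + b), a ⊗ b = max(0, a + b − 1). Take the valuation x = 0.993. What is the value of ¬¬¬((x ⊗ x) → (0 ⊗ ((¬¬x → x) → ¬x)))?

0.986

x ⊗ x = max(0, 0.993 + 0.993 − 1) = max(0, 0.986) = 0.986
¬x = 1 − 0.993 = 0.007
¬¬x = 1 − 0.007 = 0.993
¬¬x → x = min(1, 1 − 0.993 + 0.993) = min(1, 1.000) = 1.000
(¬¬x → x) → ¬x = min(1, 1 − 1.000 + 0.007) = min(1, 0.007) = 0.007
0 ⊗ ((¬¬x → x) → ¬x) = max(0, 0.000 + 0.007 − 1) = max(0, -0.993) = 0.000
(x ⊗ x) → (0 ⊗ ((¬¬x → x) → ¬x)) = min(1, 1 − 0.986 + 0.000) = min(1, 0.014) = 0.014
¬((x ⊗ x) → (0 ⊗ ((¬¬x → x) → ¬x))) = 1 − 0.014 = 0.986
¬¬((x ⊗ x) → (0 ⊗ ((¬¬x → x) → ¬x))) = 1 − 0.986 = 0.014
¬¬¬((x ⊗ x) → (0 ⊗ ((¬¬x → x) → ¬x))) = 1 − 0.014 = 0.986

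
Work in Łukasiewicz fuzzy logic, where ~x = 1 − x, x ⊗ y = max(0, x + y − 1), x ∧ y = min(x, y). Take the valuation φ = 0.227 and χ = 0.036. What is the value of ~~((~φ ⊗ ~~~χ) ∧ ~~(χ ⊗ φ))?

~φ = 1 − 0.227 = 0.773
~χ = 1 − 0.036 = 0.964
~~χ = 1 − 0.964 = 0.036
~~~χ = 1 − 0.036 = 0.964
~φ ⊗ ~~~χ = max(0, 0.773 + 0.964 − 1) = max(0, 0.737) = 0.737
χ ⊗ φ = max(0, 0.036 + 0.227 − 1) = max(0, -0.737) = 0.000
~(χ ⊗ φ) = 1 − 0.000 = 1.000
~~(χ ⊗ φ) = 1 − 1.000 = 0.000
(~φ ⊗ ~~~χ) ∧ ~~(χ ⊗ φ) = min(0.737, 0.000) = 0.000
~((~φ ⊗ ~~~χ) ∧ ~~(χ ⊗ φ)) = 1 − 0.000 = 1.000
~~((~φ ⊗ ~~~χ) ∧ ~~(χ ⊗ φ)) = 1 − 1.000 = 0.000

0.000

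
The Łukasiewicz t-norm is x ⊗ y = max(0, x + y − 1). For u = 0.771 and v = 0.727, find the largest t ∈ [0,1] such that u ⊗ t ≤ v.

0.956

The residuum of the Łukasiewicz t-norm gives the supremum: min(1, 1 − 0.771 + 0.727).
1 − 0.771 + 0.727 = 0.956, so t = min(1, 0.956) = 0.956.
Check: 0.771 ⊗ 0.956 = max(0, 0.727) = 0.727 ≤ 0.727.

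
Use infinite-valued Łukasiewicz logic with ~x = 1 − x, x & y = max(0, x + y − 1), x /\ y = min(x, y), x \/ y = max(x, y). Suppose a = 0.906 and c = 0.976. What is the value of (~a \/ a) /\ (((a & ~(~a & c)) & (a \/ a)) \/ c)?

0.906

~a = 1 − 0.906 = 0.094
~a \/ a = max(0.094, 0.906) = 0.906
~a & c = max(0, 0.094 + 0.976 − 1) = max(0, 0.070) = 0.070
~(~a & c) = 1 − 0.070 = 0.930
a & ~(~a & c) = max(0, 0.906 + 0.930 − 1) = max(0, 0.836) = 0.836
a \/ a = max(0.906, 0.906) = 0.906
(a & ~(~a & c)) & (a \/ a) = max(0, 0.836 + 0.906 − 1) = max(0, 0.742) = 0.742
((a & ~(~a & c)) & (a \/ a)) \/ c = max(0.742, 0.976) = 0.976
(~a \/ a) /\ (((a & ~(~a & c)) & (a \/ a)) \/ c) = min(0.906, 0.976) = 0.906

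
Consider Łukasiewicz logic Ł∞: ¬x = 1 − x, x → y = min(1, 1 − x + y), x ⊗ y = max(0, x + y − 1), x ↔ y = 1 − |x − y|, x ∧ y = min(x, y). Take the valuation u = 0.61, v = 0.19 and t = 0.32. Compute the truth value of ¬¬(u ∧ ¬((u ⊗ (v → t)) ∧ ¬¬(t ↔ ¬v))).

0.49

v → t = min(1, 1 − 0.19 + 0.32) = min(1, 1.13) = 1.00
u ⊗ (v → t) = max(0, 0.61 + 1.00 − 1) = max(0, 0.61) = 0.61
¬v = 1 − 0.19 = 0.81
t ↔ ¬v = 1 − |0.32 − 0.81| = 1 − 0.49 = 0.51
¬(t ↔ ¬v) = 1 − 0.51 = 0.49
¬¬(t ↔ ¬v) = 1 − 0.49 = 0.51
(u ⊗ (v → t)) ∧ ¬¬(t ↔ ¬v) = min(0.61, 0.51) = 0.51
¬((u ⊗ (v → t)) ∧ ¬¬(t ↔ ¬v)) = 1 − 0.51 = 0.49
u ∧ ¬((u ⊗ (v → t)) ∧ ¬¬(t ↔ ¬v)) = min(0.61, 0.49) = 0.49
¬(u ∧ ¬((u ⊗ (v → t)) ∧ ¬¬(t ↔ ¬v))) = 1 − 0.49 = 0.51
¬¬(u ∧ ¬((u ⊗ (v → t)) ∧ ¬¬(t ↔ ¬v))) = 1 − 0.51 = 0.49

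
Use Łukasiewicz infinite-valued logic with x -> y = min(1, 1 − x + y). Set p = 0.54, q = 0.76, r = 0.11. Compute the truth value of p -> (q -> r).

q -> r = min(1, 1 − 0.76 + 0.11) = min(1, 0.35) = 0.35
p -> (q -> r) = min(1, 1 − 0.54 + 0.35) = min(1, 0.81) = 0.81

0.81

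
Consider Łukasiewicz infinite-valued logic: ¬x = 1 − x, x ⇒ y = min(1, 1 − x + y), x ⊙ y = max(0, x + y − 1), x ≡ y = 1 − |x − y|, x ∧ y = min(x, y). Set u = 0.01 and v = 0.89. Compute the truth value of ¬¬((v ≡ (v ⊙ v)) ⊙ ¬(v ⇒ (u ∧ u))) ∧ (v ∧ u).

0.01

v ⊙ v = max(0, 0.89 + 0.89 − 1) = max(0, 0.78) = 0.78
v ≡ (v ⊙ v) = 1 − |0.89 − 0.78| = 1 − 0.11 = 0.89
u ∧ u = min(0.01, 0.01) = 0.01
v ⇒ (u ∧ u) = min(1, 1 − 0.89 + 0.01) = min(1, 0.12) = 0.12
¬(v ⇒ (u ∧ u)) = 1 − 0.12 = 0.88
(v ≡ (v ⊙ v)) ⊙ ¬(v ⇒ (u ∧ u)) = max(0, 0.89 + 0.88 − 1) = max(0, 0.77) = 0.77
¬((v ≡ (v ⊙ v)) ⊙ ¬(v ⇒ (u ∧ u))) = 1 − 0.77 = 0.23
¬¬((v ≡ (v ⊙ v)) ⊙ ¬(v ⇒ (u ∧ u))) = 1 − 0.23 = 0.77
v ∧ u = min(0.89, 0.01) = 0.01
¬¬((v ≡ (v ⊙ v)) ⊙ ¬(v ⇒ (u ∧ u))) ∧ (v ∧ u) = min(0.77, 0.01) = 0.01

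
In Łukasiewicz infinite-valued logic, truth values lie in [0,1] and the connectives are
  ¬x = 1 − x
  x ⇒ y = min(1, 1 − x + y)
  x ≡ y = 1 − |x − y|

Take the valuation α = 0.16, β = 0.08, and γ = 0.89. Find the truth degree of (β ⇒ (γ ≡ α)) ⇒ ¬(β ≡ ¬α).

γ ≡ α = 1 − |0.89 − 0.16| = 1 − 0.73 = 0.27
β ⇒ (γ ≡ α) = min(1, 1 − 0.08 + 0.27) = min(1, 1.19) = 1.00
¬α = 1 − 0.16 = 0.84
β ≡ ¬α = 1 − |0.08 − 0.84| = 1 − 0.76 = 0.24
¬(β ≡ ¬α) = 1 − 0.24 = 0.76
(β ⇒ (γ ≡ α)) ⇒ ¬(β ≡ ¬α) = min(1, 1 − 1.00 + 0.76) = min(1, 0.76) = 0.76

0.76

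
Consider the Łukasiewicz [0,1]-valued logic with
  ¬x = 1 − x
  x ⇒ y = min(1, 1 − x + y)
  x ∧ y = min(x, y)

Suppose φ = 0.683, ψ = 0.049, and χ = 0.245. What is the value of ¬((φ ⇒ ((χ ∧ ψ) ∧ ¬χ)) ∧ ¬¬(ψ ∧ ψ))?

0.951

χ ∧ ψ = min(0.245, 0.049) = 0.049
¬χ = 1 − 0.245 = 0.755
(χ ∧ ψ) ∧ ¬χ = min(0.049, 0.755) = 0.049
φ ⇒ ((χ ∧ ψ) ∧ ¬χ) = min(1, 1 − 0.683 + 0.049) = min(1, 0.366) = 0.366
ψ ∧ ψ = min(0.049, 0.049) = 0.049
¬(ψ ∧ ψ) = 1 − 0.049 = 0.951
¬¬(ψ ∧ ψ) = 1 − 0.951 = 0.049
(φ ⇒ ((χ ∧ ψ) ∧ ¬χ)) ∧ ¬¬(ψ ∧ ψ) = min(0.366, 0.049) = 0.049
¬((φ ⇒ ((χ ∧ ψ) ∧ ¬χ)) ∧ ¬¬(ψ ∧ ψ)) = 1 − 0.049 = 0.951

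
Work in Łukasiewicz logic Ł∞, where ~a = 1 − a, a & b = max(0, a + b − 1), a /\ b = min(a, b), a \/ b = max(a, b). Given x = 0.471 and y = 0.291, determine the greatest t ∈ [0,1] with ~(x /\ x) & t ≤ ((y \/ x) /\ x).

x /\ x = min(0.471, 0.471) = 0.471
~(x /\ x) = 1 − 0.471 = 0.529
So the left factor is ~(x /\ x) = 0.529.
y \/ x = max(0.291, 0.471) = 0.471
(y \/ x) /\ x = min(0.471, 0.471) = 0.471
So the right-hand bound is (y \/ x) /\ x = 0.471.
The residuum of the Łukasiewicz t-norm gives the supremum: min(1, 1 − 0.529 + 0.471).
1 − 0.529 + 0.471 = 0.942, so t = min(1, 0.942) = 0.942.
Check: 0.529 & 0.942 = max(0, 0.471) = 0.471 ≤ 0.471.

0.942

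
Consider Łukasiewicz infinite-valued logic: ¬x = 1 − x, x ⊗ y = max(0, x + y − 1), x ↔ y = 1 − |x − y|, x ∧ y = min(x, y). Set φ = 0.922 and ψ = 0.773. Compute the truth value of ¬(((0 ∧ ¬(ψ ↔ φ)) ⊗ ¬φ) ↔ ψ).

ψ ↔ φ = 1 − |0.773 − 0.922| = 1 − 0.149 = 0.851
¬(ψ ↔ φ) = 1 − 0.851 = 0.149
0 ∧ ¬(ψ ↔ φ) = min(0.000, 0.149) = 0.000
¬φ = 1 − 0.922 = 0.078
(0 ∧ ¬(ψ ↔ φ)) ⊗ ¬φ = max(0, 0.000 + 0.078 − 1) = max(0, -0.922) = 0.000
((0 ∧ ¬(ψ ↔ φ)) ⊗ ¬φ) ↔ ψ = 1 − |0.000 − 0.773| = 1 − 0.773 = 0.227
¬(((0 ∧ ¬(ψ ↔ φ)) ⊗ ¬φ) ↔ ψ) = 1 − 0.227 = 0.773

0.773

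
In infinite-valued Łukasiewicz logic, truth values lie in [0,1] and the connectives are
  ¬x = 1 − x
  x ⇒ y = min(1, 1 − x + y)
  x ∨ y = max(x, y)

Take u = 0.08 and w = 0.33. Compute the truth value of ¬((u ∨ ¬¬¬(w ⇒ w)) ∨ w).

0.67

w ⇒ w = min(1, 1 − 0.33 + 0.33) = min(1, 1.00) = 1.00
¬(w ⇒ w) = 1 − 1.00 = 0.00
¬¬(w ⇒ w) = 1 − 0.00 = 1.00
¬¬¬(w ⇒ w) = 1 − 1.00 = 0.00
u ∨ ¬¬¬(w ⇒ w) = max(0.08, 0.00) = 0.08
(u ∨ ¬¬¬(w ⇒ w)) ∨ w = max(0.08, 0.33) = 0.33
¬((u ∨ ¬¬¬(w ⇒ w)) ∨ w) = 1 − 0.33 = 0.67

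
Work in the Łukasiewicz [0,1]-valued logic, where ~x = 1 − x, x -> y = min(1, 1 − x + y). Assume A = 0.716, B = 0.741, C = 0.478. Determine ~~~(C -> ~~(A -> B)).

A -> B = min(1, 1 − 0.716 + 0.741) = min(1, 1.025) = 1.000
~(A -> B) = 1 − 1.000 = 0.000
~~(A -> B) = 1 − 0.000 = 1.000
C -> ~~(A -> B) = min(1, 1 − 0.478 + 1.000) = min(1, 1.522) = 1.000
~(C -> ~~(A -> B)) = 1 − 1.000 = 0.000
~~(C -> ~~(A -> B)) = 1 − 0.000 = 1.000
~~~(C -> ~~(A -> B)) = 1 − 1.000 = 0.000

0.000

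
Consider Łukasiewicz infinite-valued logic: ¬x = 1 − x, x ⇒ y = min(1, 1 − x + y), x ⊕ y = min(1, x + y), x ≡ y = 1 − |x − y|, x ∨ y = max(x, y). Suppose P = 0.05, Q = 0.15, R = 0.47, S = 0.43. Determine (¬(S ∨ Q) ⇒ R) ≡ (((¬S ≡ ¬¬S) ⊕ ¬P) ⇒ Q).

S ∨ Q = max(0.43, 0.15) = 0.43
¬(S ∨ Q) = 1 − 0.43 = 0.57
¬(S ∨ Q) ⇒ R = min(1, 1 − 0.57 + 0.47) = min(1, 0.90) = 0.90
¬S = 1 − 0.43 = 0.57
¬¬S = 1 − 0.57 = 0.43
¬S ≡ ¬¬S = 1 − |0.57 − 0.43| = 1 − 0.14 = 0.86
¬P = 1 − 0.05 = 0.95
(¬S ≡ ¬¬S) ⊕ ¬P = min(1, 0.86 + 0.95) = min(1, 1.81) = 1.00
((¬S ≡ ¬¬S) ⊕ ¬P) ⇒ Q = min(1, 1 − 1.00 + 0.15) = min(1, 0.15) = 0.15
(¬(S ∨ Q) ⇒ R) ≡ (((¬S ≡ ¬¬S) ⊕ ¬P) ⇒ Q) = 1 − |0.90 − 0.15| = 1 − 0.75 = 0.25

0.25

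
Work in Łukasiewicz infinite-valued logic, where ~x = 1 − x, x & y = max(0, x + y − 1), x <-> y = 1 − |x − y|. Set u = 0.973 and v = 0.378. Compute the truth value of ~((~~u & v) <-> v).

0.027

~u = 1 − 0.973 = 0.027
~~u = 1 − 0.027 = 0.973
~~u & v = max(0, 0.973 + 0.378 − 1) = max(0, 0.351) = 0.351
(~~u & v) <-> v = 1 − |0.351 − 0.378| = 1 − 0.027 = 0.973
~((~~u & v) <-> v) = 1 − 0.973 = 0.027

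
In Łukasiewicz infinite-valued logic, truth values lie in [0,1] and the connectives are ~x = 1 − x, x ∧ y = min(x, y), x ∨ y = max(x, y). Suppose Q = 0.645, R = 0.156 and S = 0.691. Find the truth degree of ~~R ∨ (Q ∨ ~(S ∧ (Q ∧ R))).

~R = 1 − 0.156 = 0.844
~~R = 1 − 0.844 = 0.156
Q ∧ R = min(0.645, 0.156) = 0.156
S ∧ (Q ∧ R) = min(0.691, 0.156) = 0.156
~(S ∧ (Q ∧ R)) = 1 − 0.156 = 0.844
Q ∨ ~(S ∧ (Q ∧ R)) = max(0.645, 0.844) = 0.844
~~R ∨ (Q ∨ ~(S ∧ (Q ∧ R))) = max(0.156, 0.844) = 0.844

0.844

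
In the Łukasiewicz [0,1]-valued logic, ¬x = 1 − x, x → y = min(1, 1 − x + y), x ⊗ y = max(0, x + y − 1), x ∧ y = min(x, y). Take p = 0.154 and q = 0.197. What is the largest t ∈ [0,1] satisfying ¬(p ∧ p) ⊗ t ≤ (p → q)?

p ∧ p = min(0.154, 0.154) = 0.154
¬(p ∧ p) = 1 − 0.154 = 0.846
So the left factor is ¬(p ∧ p) = 0.846.
p → q = min(1, 1 − 0.154 + 0.197) = min(1, 1.043) = 1.000
So the right-hand bound is p → q = 1.000.
The residuum of the Łukasiewicz t-norm gives the supremum: min(1, 1 − 0.846 + 1.000).
1 − 0.846 + 1.000 = 1.154, so t = min(1, 1.154) = 1.000.
Check: 0.846 ⊗ 1.000 = max(0, 0.846) = 0.846 ≤ 1.000.

1.000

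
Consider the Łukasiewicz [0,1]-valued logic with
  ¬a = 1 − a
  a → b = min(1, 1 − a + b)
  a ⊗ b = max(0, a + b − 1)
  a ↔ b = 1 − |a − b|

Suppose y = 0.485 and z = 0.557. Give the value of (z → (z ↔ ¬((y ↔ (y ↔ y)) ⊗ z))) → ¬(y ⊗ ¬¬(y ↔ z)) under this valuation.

0.587

y ↔ y = 1 − |0.485 − 0.485| = 1 − 0.000 = 1.000
y ↔ (y ↔ y) = 1 − |0.485 − 1.000| = 1 − 0.515 = 0.485
(y ↔ (y ↔ y)) ⊗ z = max(0, 0.485 + 0.557 − 1) = max(0, 0.042) = 0.042
¬((y ↔ (y ↔ y)) ⊗ z) = 1 − 0.042 = 0.958
z ↔ ¬((y ↔ (y ↔ y)) ⊗ z) = 1 − |0.557 − 0.958| = 1 − 0.401 = 0.599
z → (z ↔ ¬((y ↔ (y ↔ y)) ⊗ z)) = min(1, 1 − 0.557 + 0.599) = min(1, 1.042) = 1.000
y ↔ z = 1 − |0.485 − 0.557| = 1 − 0.072 = 0.928
¬(y ↔ z) = 1 − 0.928 = 0.072
¬¬(y ↔ z) = 1 − 0.072 = 0.928
y ⊗ ¬¬(y ↔ z) = max(0, 0.485 + 0.928 − 1) = max(0, 0.413) = 0.413
¬(y ⊗ ¬¬(y ↔ z)) = 1 − 0.413 = 0.587
(z → (z ↔ ¬((y ↔ (y ↔ y)) ⊗ z))) → ¬(y ⊗ ¬¬(y ↔ z)) = min(1, 1 − 1.000 + 0.587) = min(1, 0.587) = 0.587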